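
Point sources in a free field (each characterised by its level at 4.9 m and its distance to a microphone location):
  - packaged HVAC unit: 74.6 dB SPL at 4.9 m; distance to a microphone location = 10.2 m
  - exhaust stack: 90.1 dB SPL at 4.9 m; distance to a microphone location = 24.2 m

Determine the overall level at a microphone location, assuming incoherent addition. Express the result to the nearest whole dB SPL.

Propagate each source to the receiver with L = L_ref − 20·log₁₀(r/r_ref), then add intensities.
packaged HVAC unit: 74.6 − 20·log₁₀(10.2/4.9) = 74.6 − 6.37 = 68.23 dB SPL.
exhaust stack: 90.1 − 20·log₁₀(24.2/4.9) = 90.1 − 13.87 = 76.23 dB SPL.
Σ 10^(L/10) = 4.861e+07 → L_total = 10·log₁₀(4.861e+07) = 76.87 dB SPL.

77 dB SPL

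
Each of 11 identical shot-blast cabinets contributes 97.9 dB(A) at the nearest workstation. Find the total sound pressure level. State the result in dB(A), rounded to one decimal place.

With 11 equal, uncorrelated contributions the intensity is 11× that of one unit, giving a rise of 10·log₁₀ 11.
L_total = 97.9 + 10·log₁₀(11) = 97.9 + 10.414 = 108.31 dB(A).

108.3 dB(A)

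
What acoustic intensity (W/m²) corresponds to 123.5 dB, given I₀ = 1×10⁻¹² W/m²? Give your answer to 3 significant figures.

2.24 W/m²

I/I₀ = 10^(123.5/10) = 2.239e+12, so I = 2.239e+12 × 10⁻¹² W/m².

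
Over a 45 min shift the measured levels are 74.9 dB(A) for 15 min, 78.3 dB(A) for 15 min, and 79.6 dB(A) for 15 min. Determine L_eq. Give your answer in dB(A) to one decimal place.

The energy average is taken in the linear domain: L_eq = 10·log₁₀[(Σ tᵢ·10^(Lᵢ/10))/T], T = 45 min.
Σ tᵢ·10^(Lᵢ/10) = 15·10^(74.9/10) + 15·10^(78.3/10) + 15·10^(79.6/10) = 2.846e+09.
L_eq = 10·log₁₀(2.846e+09/45) = 78.01 dB(A).

78.0 dB(A)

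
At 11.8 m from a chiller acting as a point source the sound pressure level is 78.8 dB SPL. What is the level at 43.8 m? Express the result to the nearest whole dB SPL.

Spherical spreading from a point source gives a 20·log₁₀(r₂/r₁) drop.
L₂ = 78.8 − 20·log₁₀(43.8/11.8) = 78.8 − 11.392 = 67.41 dB SPL.

67 dB SPL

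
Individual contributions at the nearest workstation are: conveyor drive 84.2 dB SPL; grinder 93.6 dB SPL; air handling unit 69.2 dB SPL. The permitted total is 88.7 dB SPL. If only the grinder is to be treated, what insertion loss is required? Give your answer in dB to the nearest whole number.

7 dB

The untreated sources together contribute 10^(84.2/10) + 10^(69.2/10) = 2.713e+08, i.e. 84.34 dB SPL.
The limit corresponds to 10^(88.7/10) = 7.413e+08; subtracting the fixed part leaves 4.700e+08 for the grinder, i.e. 86.72 dB SPL.
So the grinder must be reduced from 93.6 to 86.72 dB SPL: IL = 6.88 dB.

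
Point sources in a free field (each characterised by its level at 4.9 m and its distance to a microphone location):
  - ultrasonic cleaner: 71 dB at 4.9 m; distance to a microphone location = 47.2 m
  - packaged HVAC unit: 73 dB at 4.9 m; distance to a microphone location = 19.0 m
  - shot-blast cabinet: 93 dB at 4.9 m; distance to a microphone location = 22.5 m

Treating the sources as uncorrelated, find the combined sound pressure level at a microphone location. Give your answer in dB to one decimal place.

Propagate each source to the receiver with L = L_ref − 20·log₁₀(r/r_ref), then add intensities.
ultrasonic cleaner: 71 − 20·log₁₀(47.2/4.9) = 71 − 19.67 = 51.33 dB.
packaged HVAC unit: 73 − 20·log₁₀(19.0/4.9) = 73 − 11.77 = 61.23 dB.
shot-blast cabinet: 93 − 20·log₁₀(22.5/4.9) = 93 − 13.24 = 79.76 dB.
Σ 10^(L/10) = 9.609e+07 → L_total = 10·log₁₀(9.609e+07) = 79.83 dB.

79.8 dB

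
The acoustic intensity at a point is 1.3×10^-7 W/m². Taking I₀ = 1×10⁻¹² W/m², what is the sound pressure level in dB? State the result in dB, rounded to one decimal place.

51.1 dB

L = 10·log₁₀(I/I₀) = 10·log₁₀(1.3×10^-7/10⁻¹²) = 10·log₁₀(1.3×10^5).
L = 10·(0.1139 + 5) = 51.14 dB.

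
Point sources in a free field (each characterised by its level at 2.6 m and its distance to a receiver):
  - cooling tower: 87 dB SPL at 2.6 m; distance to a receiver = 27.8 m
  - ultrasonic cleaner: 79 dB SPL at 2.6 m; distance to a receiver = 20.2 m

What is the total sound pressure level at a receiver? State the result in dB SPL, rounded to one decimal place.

Apply inverse-square spreading to bring every level to the receiver, then sum 10^(L/10).
cooling tower: 87 − 20·log₁₀(27.8/2.6) = 87 − 20.58 = 66.42 dB SPL.
ultrasonic cleaner: 79 − 20·log₁₀(20.2/2.6) = 79 − 17.81 = 61.19 dB SPL.
Σ 10^(L/10) = 5.700e+06 → L_total = 10·log₁₀(5.700e+06) = 67.56 dB SPL.

67.6 dB SPL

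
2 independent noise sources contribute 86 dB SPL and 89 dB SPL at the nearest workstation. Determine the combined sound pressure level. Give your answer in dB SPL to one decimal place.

90.8 dB SPL

For uncorrelated sources the intensities add, so convert each level to linear form, sum, and take 10·log₁₀ of the total.
Σ 10^(L/10) = 10^(86/10) + 10^(89/10) = 1.192e+09.
L_total = 10·log₁₀(1.192e+09) = 90.76 dB SPL.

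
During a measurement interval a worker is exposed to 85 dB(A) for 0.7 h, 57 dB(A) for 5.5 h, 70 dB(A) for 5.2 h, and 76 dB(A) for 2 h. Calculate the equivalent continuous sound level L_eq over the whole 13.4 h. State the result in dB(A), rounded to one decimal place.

74.2 dB(A)

The energy average is taken in the linear domain: L_eq = 10·log₁₀[(Σ tᵢ·10^(Lᵢ/10))/T], T = 13.4 h.
Σ tᵢ·10^(Lᵢ/10) = 0.7·10^(85/10) + 5.5·10^(57/10) + 5.2·10^(70/10) + 2·10^(76/10) = 3.557e+08.
L_eq = 10·log₁₀(3.557e+08/13.4) = 74.24 dB(A).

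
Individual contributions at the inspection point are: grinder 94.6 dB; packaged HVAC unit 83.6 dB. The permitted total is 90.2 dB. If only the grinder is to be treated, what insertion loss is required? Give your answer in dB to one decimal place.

5.5 dB

Fixed contribution from the other source: Σ 10^(L/10) = 10^(83.6/10) = 2.291e+08 (83.60 dB).
To meet 90.2 dB overall, the treated grinder may contribute at most 10^(90.2/10) − 2.291e+08 = 8.180e+08, i.e. 89.13 dB.
So the grinder must be reduced from 94.6 to 89.13 dB: IL = 5.47 dB.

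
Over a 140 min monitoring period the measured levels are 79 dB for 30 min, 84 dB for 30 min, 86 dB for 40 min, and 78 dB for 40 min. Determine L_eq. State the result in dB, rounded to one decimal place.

L_eq = 10·log₁₀[(1/T)·Σ tᵢ·10^(Lᵢ/10)] with T = 140 min.
Σ tᵢ·10^(Lᵢ/10) = 30·10^(79/10) + 30·10^(84/10) + 40·10^(86/10) + 40·10^(78/10) = 2.837e+10.
L_eq = 10·log₁₀(2.837e+10/140) = 83.07 dB.

83.1 dB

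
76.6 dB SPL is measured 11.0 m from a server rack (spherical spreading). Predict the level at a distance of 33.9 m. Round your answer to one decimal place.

66.8 dB SPL

Spherical spreading from a point source gives a 20·log₁₀(r₂/r₁) drop.
L₂ = 76.6 − 20·log₁₀(33.9/11.0) = 76.6 − 9.776 = 66.82 dB SPL.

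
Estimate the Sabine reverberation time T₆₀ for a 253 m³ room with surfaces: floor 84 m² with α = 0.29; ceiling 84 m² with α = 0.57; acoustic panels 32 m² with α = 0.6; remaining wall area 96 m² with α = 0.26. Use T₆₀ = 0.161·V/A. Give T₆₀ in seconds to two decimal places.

Total absorption A = 84·0.29 + 84·0.57 + 32·0.6 + 96·0.26 = 116.40 m² sabins.
T₆₀ = 0.161 × 253 / 116.40 = 0.350 s.

0.35 s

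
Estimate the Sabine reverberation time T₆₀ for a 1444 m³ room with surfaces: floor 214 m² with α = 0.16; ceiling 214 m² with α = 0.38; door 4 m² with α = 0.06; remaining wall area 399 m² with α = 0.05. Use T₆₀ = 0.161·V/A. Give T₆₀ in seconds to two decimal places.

Summing Sᵢαᵢ: 214·0.16 + 214·0.38 + 4·0.06 + 399·0.05 = 135.75 m².
T₆₀ = 0.161 × 1444 / 135.75 = 1.713 s.

1.71 s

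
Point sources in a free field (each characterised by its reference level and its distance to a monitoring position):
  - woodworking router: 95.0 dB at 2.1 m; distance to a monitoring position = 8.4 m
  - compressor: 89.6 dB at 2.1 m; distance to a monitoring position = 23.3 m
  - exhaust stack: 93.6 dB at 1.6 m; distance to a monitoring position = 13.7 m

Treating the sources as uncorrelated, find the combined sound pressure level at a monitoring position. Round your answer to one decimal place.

83.7 dB

First find each source's level at the receiver (point-source: −20·log₁₀(r/r_ref)), then combine on an intensity basis.
woodworking router: 95.0 − 20·log₁₀(8.4/2.1) = 95.0 − 12.04 = 82.96 dB.
compressor: 89.6 − 20·log₁₀(23.3/2.1) = 89.6 − 20.90 = 68.70 dB.
exhaust stack: 93.6 − 20·log₁₀(13.7/1.6) = 93.6 − 18.65 = 74.95 dB.
Σ 10^(L/10) = 2.363e+08 → L_total = 10·log₁₀(2.363e+08) = 83.73 dB.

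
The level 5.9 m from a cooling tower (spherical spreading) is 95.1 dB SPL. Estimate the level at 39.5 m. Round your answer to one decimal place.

Spherical spreading from a point source gives a 20·log₁₀(r₂/r₁) drop.
L₂ = 95.1 − 20·log₁₀(39.5/5.9) = 95.1 − 16.515 = 78.59 dB SPL.

78.6 dB SPL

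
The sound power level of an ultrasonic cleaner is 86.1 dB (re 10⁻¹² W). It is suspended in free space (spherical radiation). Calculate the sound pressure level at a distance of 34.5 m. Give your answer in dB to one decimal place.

L_p = L_w − 10·log₁₀(4π·r²) with r = 34.5 m.
4π·r² = 1.496e+04 m², 10·log₁₀ of that is 41.748 dB.
L_p = 86.1 − 41.748 = 44.35 dB.

44.4 dB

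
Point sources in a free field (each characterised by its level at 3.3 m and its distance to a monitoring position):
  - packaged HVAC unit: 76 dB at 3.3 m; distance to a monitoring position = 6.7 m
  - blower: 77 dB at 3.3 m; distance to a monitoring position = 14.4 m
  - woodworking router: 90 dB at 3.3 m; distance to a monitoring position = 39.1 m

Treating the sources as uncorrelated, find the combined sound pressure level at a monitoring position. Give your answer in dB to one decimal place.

First find each source's level at the receiver (point-source: −20·log₁₀(r/r_ref)), then combine on an intensity basis.
packaged HVAC unit: 76 − 20·log₁₀(6.7/3.3) = 76 − 6.15 = 69.85 dB.
blower: 77 − 20·log₁₀(14.4/3.3) = 77 − 12.80 = 64.20 dB.
woodworking router: 90 − 20·log₁₀(39.1/3.3) = 90 − 21.47 = 68.53 dB.
Σ 10^(L/10) = 1.941e+07 → L_total = 10·log₁₀(1.941e+07) = 72.88 dB.

72.9 dB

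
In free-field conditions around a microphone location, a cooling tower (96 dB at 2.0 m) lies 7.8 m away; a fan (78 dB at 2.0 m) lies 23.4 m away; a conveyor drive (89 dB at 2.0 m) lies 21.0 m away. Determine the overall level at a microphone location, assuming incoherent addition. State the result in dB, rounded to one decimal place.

Propagate each source to the receiver with L = L_ref − 20·log₁₀(r/r_ref), then add intensities.
cooling tower: 96 − 20·log₁₀(7.8/2.0) = 96 − 11.82 = 84.18 dB.
fan: 78 − 20·log₁₀(23.4/2.0) = 78 − 21.36 = 56.64 dB.
conveyor drive: 89 − 20·log₁₀(21.0/2.0) = 89 − 20.42 = 68.58 dB.
Σ 10^(L/10) = 2.694e+08 → L_total = 10·log₁₀(2.694e+08) = 84.30 dB.

84.3 dB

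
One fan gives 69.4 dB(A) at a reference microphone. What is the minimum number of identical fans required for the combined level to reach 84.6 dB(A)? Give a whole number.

The shortfall is 84.6 − 69.4 = 15.2 dB, and N units add 10·log₁₀ N, so need 10·log₁₀ N ≥ 15.2.
N ≥ 10^(15.2/10) = 33.113, so N = 34.

34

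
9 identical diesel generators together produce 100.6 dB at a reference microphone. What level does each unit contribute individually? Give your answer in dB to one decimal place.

Dividing the total intensity by 9 lowers the level by 10·log₁₀ 9 = 9.542 dB: L₁ = 100.6 − 9.542.

91.1 dB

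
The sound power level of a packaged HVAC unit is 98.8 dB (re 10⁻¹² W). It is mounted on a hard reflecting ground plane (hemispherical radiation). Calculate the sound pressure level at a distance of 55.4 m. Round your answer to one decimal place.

55.9 dB

L_p = L_w − 10·log₁₀(2π·r²) with r = 55.4 m.
2π·r² = 1.928e+04 m², 10·log₁₀ of that is 42.852 dB.
L_p = 98.8 − 42.852 = 55.95 dB.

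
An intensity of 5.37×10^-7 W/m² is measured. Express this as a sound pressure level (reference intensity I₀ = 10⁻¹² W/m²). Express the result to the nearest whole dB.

Dividing by I₀ shifts the exponent by 12: I/I₀ = 5.37×10^5.
L = 10·(0.7300 + 5) = 57.30 dB.

57 dB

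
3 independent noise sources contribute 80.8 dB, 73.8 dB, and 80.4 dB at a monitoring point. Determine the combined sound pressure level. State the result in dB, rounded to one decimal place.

Incoherent sources combine by intensity addition: L_total = 10·log₁₀(Σ 10^(L_i/10)).
Σ 10^(L/10) = 10^(80.8/10) + 10^(73.8/10) + 10^(80.4/10) = 2.539e+08.
L_total = 10·log₁₀(2.539e+08) = 84.05 dB.

84.0 dB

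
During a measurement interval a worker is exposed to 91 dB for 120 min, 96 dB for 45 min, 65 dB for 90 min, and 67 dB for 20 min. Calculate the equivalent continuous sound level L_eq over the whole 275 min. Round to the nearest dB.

The energy average is taken in the linear domain: L_eq = 10·log₁₀[(Σ tᵢ·10^(Lᵢ/10))/T], T = 275 min.
Σ tᵢ·10^(Lᵢ/10) = 120·10^(91/10) + 45·10^(96/10) + 90·10^(65/10) + 20·10^(67/10) = 3.306e+11.
L_eq = 10·log₁₀(3.306e+11/275) = 90.80 dB.

91 dB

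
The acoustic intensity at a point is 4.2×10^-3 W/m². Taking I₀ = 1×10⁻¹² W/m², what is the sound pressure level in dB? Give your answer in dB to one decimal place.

I/I₀ = 4.2×10^-3/10⁻¹² = 4.2×10^9, and L = 10·log₁₀(I/I₀).
L = 10·(0.6232 + 9) = 96.23 dB.

96.2 dB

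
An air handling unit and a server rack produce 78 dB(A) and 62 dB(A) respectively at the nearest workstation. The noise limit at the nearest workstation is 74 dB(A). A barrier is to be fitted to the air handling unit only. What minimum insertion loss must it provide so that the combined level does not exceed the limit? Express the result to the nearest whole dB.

The untreated sources together contribute 10^(62/10) = 1.585e+06, i.e. 62.00 dB(A).
To meet 74 dB(A) overall, the treated air handling unit may contribute at most 10^(74/10) − 1.585e+06 = 2.353e+07, i.e. 73.72 dB(A).
Required insertion loss = 78 − 73.72 = 4.28 dB.

4 dB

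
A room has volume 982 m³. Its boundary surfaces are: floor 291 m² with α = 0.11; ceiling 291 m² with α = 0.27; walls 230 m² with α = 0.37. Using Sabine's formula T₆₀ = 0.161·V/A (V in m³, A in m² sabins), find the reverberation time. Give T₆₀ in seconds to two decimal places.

0.81 s

Total absorption A = 291·0.11 + 291·0.27 + 230·0.37 = 195.68 m² sabins.
T₆₀ = 0.161·V/A = 0.161·982/195.68 = 0.808 s.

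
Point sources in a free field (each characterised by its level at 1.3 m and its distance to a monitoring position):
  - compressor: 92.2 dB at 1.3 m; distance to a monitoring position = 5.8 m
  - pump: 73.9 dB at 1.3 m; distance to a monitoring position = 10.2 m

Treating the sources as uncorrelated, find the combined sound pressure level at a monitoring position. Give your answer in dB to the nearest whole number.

Propagate each source to the receiver with L = L_ref − 20·log₁₀(r/r_ref), then add intensities.
compressor: 92.2 − 20·log₁₀(5.8/1.3) = 92.2 − 12.99 = 79.21 dB.
pump: 73.9 − 20·log₁₀(10.2/1.3) = 73.9 − 17.89 = 56.01 dB.
Σ 10^(L/10) = 8.377e+07 → L_total = 10·log₁₀(8.377e+07) = 79.23 dB.

79 dB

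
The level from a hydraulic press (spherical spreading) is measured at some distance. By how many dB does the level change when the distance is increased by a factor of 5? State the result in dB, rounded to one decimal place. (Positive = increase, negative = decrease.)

Point-source spreading: ΔL = −20·log₁₀(r₂/r₁).
ΔL = −20·log₁₀(5) = -13.98 dB.

-14.0 dB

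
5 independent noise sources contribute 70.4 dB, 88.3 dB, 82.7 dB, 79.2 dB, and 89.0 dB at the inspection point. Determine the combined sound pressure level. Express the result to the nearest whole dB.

92 dB

For uncorrelated sources the intensities add, so convert each level to linear form, sum, and take 10·log₁₀ of the total.
Σ 10^(L/10) = 10^(70.4/10) + 10^(88.3/10) + 10^(82.7/10) + 10^(79.2/10) + 10^(89.0/10) = 1.751e+09.
L_total = 10·log₁₀(1.751e+09) = 92.43 dB.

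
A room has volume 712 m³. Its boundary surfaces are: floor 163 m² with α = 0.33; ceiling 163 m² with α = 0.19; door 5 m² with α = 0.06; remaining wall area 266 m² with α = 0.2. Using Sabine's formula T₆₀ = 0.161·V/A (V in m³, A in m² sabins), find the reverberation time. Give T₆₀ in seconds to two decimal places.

0.83 s

Summing Sᵢαᵢ: 163·0.33 + 163·0.19 + 5·0.06 + 266·0.2 = 138.26 m².
T₆₀ = 0.161 × 712 / 138.26 = 0.829 s.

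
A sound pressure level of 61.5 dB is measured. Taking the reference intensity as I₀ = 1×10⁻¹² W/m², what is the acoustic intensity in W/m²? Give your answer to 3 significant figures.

1.41e-06 W/m²

I = I₀·10^(L/10) = 10⁻¹² × 10^(61.5/10) = 10^(-5.850).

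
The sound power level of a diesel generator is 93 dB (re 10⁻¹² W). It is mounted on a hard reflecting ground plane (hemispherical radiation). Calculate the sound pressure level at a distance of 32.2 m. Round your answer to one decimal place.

54.9 dB

Free-field hemispherical radiation: L_p = L_w − 10·log₁₀(2π·r²), r = 32.2 m.
2π·r² = 6515 m², 10·log₁₀ of that is 38.139 dB.
L_p = 93 − 38.139 = 54.86 dB.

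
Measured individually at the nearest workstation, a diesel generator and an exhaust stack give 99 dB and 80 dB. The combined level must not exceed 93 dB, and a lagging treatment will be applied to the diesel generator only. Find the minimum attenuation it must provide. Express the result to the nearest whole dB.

6 dB

Everything except the diesel generator sums to 10^(80/10) = 1.000e+08 in linear terms, 80.00 dB.
To meet 93 dB overall, the treated diesel generator may contribute at most 10^(93/10) − 1.000e+08 = 1.895e+09, i.e. 92.78 dB.
Required insertion loss = 99 − 92.78 = 6.22 dB.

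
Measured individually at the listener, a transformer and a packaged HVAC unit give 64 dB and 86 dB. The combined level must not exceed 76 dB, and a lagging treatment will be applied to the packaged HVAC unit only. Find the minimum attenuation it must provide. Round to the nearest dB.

10 dB

Fixed contribution from the other source: Σ 10^(L/10) = 10^(64/10) = 2.512e+06 (64.00 dB).
To meet 76 dB overall, the treated packaged HVAC unit may contribute at most 10^(76/10) − 2.512e+06 = 3.730e+07, i.e. 75.72 dB.
Required insertion loss = 86 − 75.72 = 10.28 dB.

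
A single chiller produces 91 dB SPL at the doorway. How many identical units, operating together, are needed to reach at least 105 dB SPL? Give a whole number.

26

N identical sources give L₁ + 10·log₁₀ N, so require 10·log₁₀ N ≥ 105 − 91 = 14.0 dB.
N ≥ 10^(14.0/10) = 25.119, so N = 26.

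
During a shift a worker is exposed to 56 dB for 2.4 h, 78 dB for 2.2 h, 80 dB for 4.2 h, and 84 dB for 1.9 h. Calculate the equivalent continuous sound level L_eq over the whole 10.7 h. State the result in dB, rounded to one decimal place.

The energy average is taken in the linear domain: L_eq = 10·log₁₀[(Σ tᵢ·10^(Lᵢ/10))/T], T = 10.7 h.
Σ tᵢ·10^(Lᵢ/10) = 2.4·10^(56/10) + 2.2·10^(78/10) + 4.2·10^(80/10) + 1.9·10^(84/10) = 1.037e+09.
L_eq = 10·log₁₀(1.037e+09/10.7) = 79.86 dB.

79.9 dB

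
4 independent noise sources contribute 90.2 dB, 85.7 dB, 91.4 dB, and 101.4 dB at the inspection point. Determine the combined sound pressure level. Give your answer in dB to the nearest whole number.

102 dB

Incoherent sources combine by intensity addition: L_total = 10·log₁₀(Σ 10^(L_i/10)).
Σ 10^(L/10) = 10^(90.2/10) + 10^(85.7/10) + 10^(91.4/10) + 10^(101.4/10) = 1.660e+10.
L_total = 10·log₁₀(1.660e+10) = 102.20 dB.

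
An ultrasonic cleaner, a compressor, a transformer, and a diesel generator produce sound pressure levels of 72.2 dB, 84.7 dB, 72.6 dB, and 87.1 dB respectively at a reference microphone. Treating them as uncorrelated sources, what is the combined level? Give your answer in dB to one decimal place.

Incoherent sources combine by intensity addition: L_total = 10·log₁₀(Σ 10^(L_i/10)).
Σ 10^(L/10) = 10^(72.2/10) + 10^(84.7/10) + 10^(72.6/10) + 10^(87.1/10) = 8.428e+08.
L_total = 10·log₁₀(8.428e+08) = 89.26 dB.

89.3 dB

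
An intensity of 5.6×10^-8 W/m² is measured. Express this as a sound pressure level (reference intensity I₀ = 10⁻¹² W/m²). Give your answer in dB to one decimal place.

L = 10·log₁₀(I/I₀) = 10·log₁₀(5.6×10^-8/10⁻¹²) = 10·log₁₀(5.6×10^4).
L = 10·(0.7482 + 4) = 47.48 dB.

47.5 dB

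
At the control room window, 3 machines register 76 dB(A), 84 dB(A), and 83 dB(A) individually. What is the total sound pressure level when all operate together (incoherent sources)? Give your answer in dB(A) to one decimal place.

86.9 dB(A)

For uncorrelated sources the intensities add, so convert each level to linear form, sum, and take 10·log₁₀ of the total.
Σ 10^(L/10) = 10^(76/10) + 10^(84/10) + 10^(83/10) = 4.905e+08.
L_total = 10·log₁₀(4.905e+08) = 86.91 dB(A).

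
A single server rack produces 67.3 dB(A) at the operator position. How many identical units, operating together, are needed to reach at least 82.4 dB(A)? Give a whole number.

33

Need L₁ + 10·log₁₀ N ≥ 82.4, i.e. log₁₀ N ≥ 1.51.
N ≥ 10^(15.1/10) = 32.359, so N = 33.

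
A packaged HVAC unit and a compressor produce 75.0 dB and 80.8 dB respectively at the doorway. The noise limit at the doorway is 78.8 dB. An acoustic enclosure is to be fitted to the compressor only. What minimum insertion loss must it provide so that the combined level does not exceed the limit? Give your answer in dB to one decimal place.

4.3 dB

Fixed contribution from the other source: Σ 10^(L/10) = 10^(75.0/10) = 3.162e+07 (75.00 dB).
The limit corresponds to 10^(78.8/10) = 7.586e+07; subtracting the fixed part leaves 4.423e+07 for the compressor, i.e. 76.46 dB.
So the compressor must be reduced from 80.8 to 76.46 dB: IL = 4.34 dB.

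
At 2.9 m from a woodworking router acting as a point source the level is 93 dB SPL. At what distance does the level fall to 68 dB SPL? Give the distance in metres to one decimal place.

51.6 m

For a point source L₁ − L₂ = 20·log₁₀(r₂/r₁), so r₂ = r₁·10^((L₁−L₂)/20).
r₂ = 2.9·10^((93−68)/20) = 2.9·10^(25.0/20) = 51.57 m.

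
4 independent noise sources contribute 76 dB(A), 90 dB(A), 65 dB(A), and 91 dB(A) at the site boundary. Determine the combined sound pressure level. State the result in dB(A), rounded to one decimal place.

Incoherent sources combine by intensity addition: L_total = 10·log₁₀(Σ 10^(L_i/10)).
Σ 10^(L/10) = 10^(76/10) + 10^(90/10) + 10^(65/10) + 10^(91/10) = 2.302e+09.
L_total = 10·log₁₀(2.302e+09) = 93.62 dB(A).

93.6 dB(A)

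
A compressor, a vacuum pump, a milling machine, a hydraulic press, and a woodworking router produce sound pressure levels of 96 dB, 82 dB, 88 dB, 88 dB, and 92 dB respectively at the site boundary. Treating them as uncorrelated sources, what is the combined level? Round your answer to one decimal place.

Incoherent sources combine by intensity addition: L_total = 10·log₁₀(Σ 10^(L_i/10)).
Σ 10^(L/10) = 10^(96/10) + 10^(82/10) + 10^(88/10) + 10^(88/10) + 10^(92/10) = 6.986e+09.
L_total = 10·log₁₀(6.986e+09) = 98.44 dB.

98.4 dB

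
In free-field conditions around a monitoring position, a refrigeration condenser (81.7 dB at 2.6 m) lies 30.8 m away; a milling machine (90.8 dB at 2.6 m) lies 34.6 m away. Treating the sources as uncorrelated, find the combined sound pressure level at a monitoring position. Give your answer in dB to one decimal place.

First find each source's level at the receiver (point-source: −20·log₁₀(r/r_ref)), then combine on an intensity basis.
refrigeration condenser: 81.7 − 20·log₁₀(30.8/2.6) = 81.7 − 21.47 = 60.23 dB.
milling machine: 90.8 − 20·log₁₀(34.6/2.6) = 90.8 − 22.48 = 68.32 dB.
Σ 10^(L/10) = 7.843e+06 → L_total = 10·log₁₀(7.843e+06) = 68.94 dB.

68.9 dB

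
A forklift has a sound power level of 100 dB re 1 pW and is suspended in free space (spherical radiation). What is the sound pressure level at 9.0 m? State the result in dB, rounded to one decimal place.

Free-field spherical radiation: L_p = L_w − 10·log₁₀(4π·r²), r = 9.0 m.
4π·r² = 1018 m², 10·log₁₀ of that is 30.077 dB.
L_p = 100 − 30.077 = 69.92 dB.

69.9 dB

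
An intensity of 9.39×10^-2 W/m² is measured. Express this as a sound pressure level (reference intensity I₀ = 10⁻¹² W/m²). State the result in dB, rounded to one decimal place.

Dividing by I₀ shifts the exponent by 12: I/I₀ = 9.39×10^10.
L = 10·(0.9727 + 10) = 109.73 dB.

109.7 dB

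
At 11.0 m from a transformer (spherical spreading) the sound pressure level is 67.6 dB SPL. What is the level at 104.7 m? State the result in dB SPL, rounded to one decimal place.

Spherical spreading from a point source gives a 20·log₁₀(r₂/r₁) drop.
L₂ = 67.6 − 20·log₁₀(104.7/11.0) = 67.6 − 19.571 = 48.03 dB SPL.

48.0 dB SPL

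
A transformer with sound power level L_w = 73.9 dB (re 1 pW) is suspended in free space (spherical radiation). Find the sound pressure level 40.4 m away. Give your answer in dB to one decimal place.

Free-field spherical radiation: L_p = L_w − 10·log₁₀(4π·r²), r = 40.4 m.
4π·r² = 2.051e+04 m², 10·log₁₀ of that is 43.120 dB.
L_p = 73.9 − 43.120 = 30.78 dB.

30.8 dB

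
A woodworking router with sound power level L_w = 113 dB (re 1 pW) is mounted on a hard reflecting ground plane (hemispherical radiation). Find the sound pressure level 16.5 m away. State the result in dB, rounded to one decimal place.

The power spreads over a hemisphere of area 2π·r², so L_p = L_w − 10·log₁₀(2π·r²).
2π·r² = 1711 m², 10·log₁₀ of that is 32.331 dB.
L_p = 113 − 32.331 = 80.67 dB.

80.7 dB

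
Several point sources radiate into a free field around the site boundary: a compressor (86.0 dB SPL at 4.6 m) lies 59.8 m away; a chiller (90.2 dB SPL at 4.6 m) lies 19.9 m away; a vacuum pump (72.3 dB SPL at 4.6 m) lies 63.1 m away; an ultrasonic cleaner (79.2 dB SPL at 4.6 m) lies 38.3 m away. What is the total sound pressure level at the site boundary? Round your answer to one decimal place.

77.8 dB SPL

First find each source's level at the receiver (point-source: −20·log₁₀(r/r_ref)), then combine on an intensity basis.
compressor: 86.0 − 20·log₁₀(59.8/4.6) = 86.0 − 22.28 = 63.72 dB SPL.
chiller: 90.2 − 20·log₁₀(19.9/4.6) = 90.2 − 12.72 = 77.48 dB SPL.
vacuum pump: 72.3 − 20·log₁₀(63.1/4.6) = 72.3 − 22.75 = 49.55 dB SPL.
ultrasonic cleaner: 79.2 − 20·log₁₀(38.3/4.6) = 79.2 − 18.41 = 60.79 dB SPL.
Σ 10^(L/10) = 5.960e+07 → L_total = 10·log₁₀(5.960e+07) = 77.75 dB SPL.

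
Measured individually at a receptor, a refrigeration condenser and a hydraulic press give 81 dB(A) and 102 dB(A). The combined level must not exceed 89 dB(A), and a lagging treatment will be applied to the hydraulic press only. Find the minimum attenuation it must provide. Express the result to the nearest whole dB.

Fixed contribution from the other source: Σ 10^(L/10) = 10^(81/10) = 1.259e+08 (81.00 dB(A)).
To meet 89 dB(A) overall, the treated hydraulic press may contribute at most 10^(89/10) − 1.259e+08 = 6.684e+08, i.e. 88.25 dB(A).
Required insertion loss = 102 − 88.25 = 13.75 dB.

14 dB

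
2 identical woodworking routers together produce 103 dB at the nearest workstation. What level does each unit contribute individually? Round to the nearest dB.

For N identical incoherent sources L_total = L₁ + 10·log₁₀ N, so L₁ = 103 − 10·log₁₀(2) = 103 − 3.010.

100 dB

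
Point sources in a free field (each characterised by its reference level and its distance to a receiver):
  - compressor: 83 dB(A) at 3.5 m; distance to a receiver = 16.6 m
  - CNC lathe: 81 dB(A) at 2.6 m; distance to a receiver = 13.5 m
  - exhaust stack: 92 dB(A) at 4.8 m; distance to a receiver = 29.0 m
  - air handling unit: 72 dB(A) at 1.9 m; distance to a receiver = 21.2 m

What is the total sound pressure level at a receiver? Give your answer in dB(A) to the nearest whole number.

Propagate each source to the receiver with L = L_ref − 20·log₁₀(r/r_ref), then add intensities.
compressor: 83 − 20·log₁₀(16.6/3.5) = 83 − 13.52 = 69.48 dB(A).
CNC lathe: 81 − 20·log₁₀(13.5/2.6) = 81 − 14.31 = 66.69 dB(A).
exhaust stack: 92 − 20·log₁₀(29.0/4.8) = 92 − 15.62 = 76.38 dB(A).
air handling unit: 72 − 20·log₁₀(21.2/1.9) = 72 − 20.95 = 51.05 dB(A).
Σ 10^(L/10) = 5.709e+07 → L_total = 10·log₁₀(5.709e+07) = 77.57 dB(A).

78 dB(A)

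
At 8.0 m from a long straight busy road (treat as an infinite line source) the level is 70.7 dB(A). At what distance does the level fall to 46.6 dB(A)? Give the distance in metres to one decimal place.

2056.3 m

The 24.1 dB drop corresponds to a distance ratio of 10^(24.1/10) for a line source.
r₂ = 8.0·10^((70.7−46.6)/10) = 8.0·10^(24.1/10) = 2056.32 m.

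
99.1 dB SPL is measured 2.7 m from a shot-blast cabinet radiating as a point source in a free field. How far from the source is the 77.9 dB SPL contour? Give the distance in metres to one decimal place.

31.0 m

For a point source L₁ − L₂ = 20·log₁₀(r₂/r₁), so r₂ = r₁·10^((L₁−L₂)/20).
r₂ = 2.7·10^((99.1−77.9)/20) = 2.7·10^(21.2/20) = 31.00 m.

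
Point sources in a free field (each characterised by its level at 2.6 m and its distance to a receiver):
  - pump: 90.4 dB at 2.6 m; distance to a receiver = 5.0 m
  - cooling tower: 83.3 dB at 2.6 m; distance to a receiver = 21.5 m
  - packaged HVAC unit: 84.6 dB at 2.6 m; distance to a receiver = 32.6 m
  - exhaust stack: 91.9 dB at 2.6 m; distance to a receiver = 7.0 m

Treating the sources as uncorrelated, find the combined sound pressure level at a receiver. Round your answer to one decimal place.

87.1 dB

Propagate each source to the receiver with L = L_ref − 20·log₁₀(r/r_ref), then add intensities.
pump: 90.4 − 20·log₁₀(5.0/2.6) = 90.4 − 5.68 = 84.72 dB.
cooling tower: 83.3 − 20·log₁₀(21.5/2.6) = 83.3 − 18.35 = 64.95 dB.
packaged HVAC unit: 84.6 − 20·log₁₀(32.6/2.6) = 84.6 − 21.96 = 62.64 dB.
exhaust stack: 91.9 − 20·log₁₀(7.0/2.6) = 91.9 − 8.60 = 83.30 dB.
Σ 10^(L/10) = 5.151e+08 → L_total = 10·log₁₀(5.151e+08) = 87.12 dB.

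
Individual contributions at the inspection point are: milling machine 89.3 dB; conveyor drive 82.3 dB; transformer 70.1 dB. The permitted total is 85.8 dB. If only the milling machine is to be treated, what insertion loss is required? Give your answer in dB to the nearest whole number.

6 dB

Fixed contribution from the other sources: Σ 10^(L/10) = 10^(82.3/10) + 10^(70.1/10) = 1.801e+08 (82.55 dB).
The limit corresponds to 10^(85.8/10) = 3.802e+08; subtracting the fixed part leaves 2.001e+08 for the milling machine, i.e. 83.01 dB.
So the milling machine must be reduced from 89.3 to 83.01 dB: IL = 6.29 dB.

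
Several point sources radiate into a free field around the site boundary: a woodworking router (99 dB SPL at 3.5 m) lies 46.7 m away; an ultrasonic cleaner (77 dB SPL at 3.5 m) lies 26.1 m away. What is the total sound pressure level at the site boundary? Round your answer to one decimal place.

Apply inverse-square spreading to bring every level to the receiver, then sum 10^(L/10).
woodworking router: 99 − 20·log₁₀(46.7/3.5) = 99 − 22.50 = 76.50 dB SPL.
ultrasonic cleaner: 77 − 20·log₁₀(26.1/3.5) = 77 − 17.45 = 59.55 dB SPL.
Σ 10^(L/10) = 4.552e+07 → L_total = 10·log₁₀(4.552e+07) = 76.58 dB SPL.

76.6 dB SPL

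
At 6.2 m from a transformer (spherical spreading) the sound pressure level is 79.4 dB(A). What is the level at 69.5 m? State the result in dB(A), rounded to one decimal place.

Point-source attenuation: ΔL = 20·log₁₀(r₂/r₁) = 20·log₁₀(69.5/6.2) = 20.992 dB.
L₂ = 79.4 − 20·log₁₀(69.5/6.2) = 79.4 − 20.992 = 58.41 dB(A).

58.4 dB(A)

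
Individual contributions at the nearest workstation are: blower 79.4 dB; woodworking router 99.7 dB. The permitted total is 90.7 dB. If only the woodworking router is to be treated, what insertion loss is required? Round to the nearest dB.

9 dB

The untreated sources together contribute 10^(79.4/10) = 8.710e+07, i.e. 79.40 dB.
The limit corresponds to 10^(90.7/10) = 1.175e+09; subtracting the fixed part leaves 1.088e+09 for the woodworking router, i.e. 90.37 dB.
Required insertion loss = 99.7 − 90.37 = 9.33 dB.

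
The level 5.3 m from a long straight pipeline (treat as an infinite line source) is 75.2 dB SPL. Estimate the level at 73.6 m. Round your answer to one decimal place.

63.8 dB SPL

Cylindrical spreading from a line source gives a 10·log₁₀(r₂/r₁) drop.
L₂ = 75.2 − 10·log₁₀(73.6/5.3) = 75.2 − 11.426 = 63.77 dB SPL.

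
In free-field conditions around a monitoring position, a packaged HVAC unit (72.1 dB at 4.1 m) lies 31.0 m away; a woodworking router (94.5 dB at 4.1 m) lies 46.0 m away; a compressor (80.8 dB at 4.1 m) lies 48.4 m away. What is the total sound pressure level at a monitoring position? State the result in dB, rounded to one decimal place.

73.7 dB

Propagate each source to the receiver with L = L_ref − 20·log₁₀(r/r_ref), then add intensities.
packaged HVAC unit: 72.1 − 20·log₁₀(31.0/4.1) = 72.1 − 17.57 = 54.53 dB.
woodworking router: 94.5 − 20·log₁₀(46.0/4.1) = 94.5 − 21.00 = 73.50 dB.
compressor: 80.8 − 20·log₁₀(48.4/4.1) = 80.8 − 21.44 = 59.36 dB.
Σ 10^(L/10) = 2.354e+07 → L_total = 10·log₁₀(2.354e+07) = 73.72 dB.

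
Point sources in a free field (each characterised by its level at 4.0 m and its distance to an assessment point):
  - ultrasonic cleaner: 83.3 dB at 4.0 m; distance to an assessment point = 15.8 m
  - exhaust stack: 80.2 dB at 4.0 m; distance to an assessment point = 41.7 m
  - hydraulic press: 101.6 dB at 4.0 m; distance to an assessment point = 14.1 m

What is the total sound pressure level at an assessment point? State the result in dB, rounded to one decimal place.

Apply inverse-square spreading to bring every level to the receiver, then sum 10^(L/10).
ultrasonic cleaner: 83.3 − 20·log₁₀(15.8/4.0) = 83.3 − 11.93 = 71.37 dB.
exhaust stack: 80.2 − 20·log₁₀(41.7/4.0) = 80.2 − 20.36 = 59.84 dB.
hydraulic press: 101.6 − 20·log₁₀(14.1/4.0) = 101.6 − 10.94 = 90.66 dB.
Σ 10^(L/10) = 1.178e+09 → L_total = 10·log₁₀(1.178e+09) = 90.71 dB.

90.7 dB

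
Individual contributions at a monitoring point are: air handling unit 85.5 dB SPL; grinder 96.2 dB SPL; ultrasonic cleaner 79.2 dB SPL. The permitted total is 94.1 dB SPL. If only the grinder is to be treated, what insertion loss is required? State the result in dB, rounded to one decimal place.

2.9 dB

Everything except the grinder sums to 10^(85.5/10) + 10^(79.2/10) = 4.380e+08 in linear terms, 86.41 dB SPL.
The limit corresponds to 10^(94.1/10) = 2.570e+09; subtracting the fixed part leaves 2.132e+09 for the grinder, i.e. 93.29 dB SPL.
Required insertion loss = 96.2 − 93.29 = 2.91 dB.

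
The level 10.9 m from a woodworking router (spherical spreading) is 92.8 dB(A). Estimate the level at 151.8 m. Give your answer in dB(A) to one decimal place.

69.9 dB(A)

For a point source, L₂ = L₁ − 20·log₁₀(r₂/r₁).
L₂ = 92.8 − 20·log₁₀(151.8/10.9) = 92.8 − 22.877 = 69.92 dB(A).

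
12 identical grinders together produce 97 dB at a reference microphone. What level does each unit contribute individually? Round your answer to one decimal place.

12 equal contributions raise the level by 10·log₁₀ 12 = 10.792 dB, so each unit alone gives 97 − 10.792.

86.2 dB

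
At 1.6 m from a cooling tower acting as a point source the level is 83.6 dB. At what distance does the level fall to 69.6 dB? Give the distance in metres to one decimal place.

For a point source L₁ − L₂ = 20·log₁₀(r₂/r₁), so r₂ = r₁·10^((L₁−L₂)/20).
r₂ = 1.6·10^((83.6−69.6)/20) = 1.6·10^(14.0/20) = 8.02 m.

8.0 m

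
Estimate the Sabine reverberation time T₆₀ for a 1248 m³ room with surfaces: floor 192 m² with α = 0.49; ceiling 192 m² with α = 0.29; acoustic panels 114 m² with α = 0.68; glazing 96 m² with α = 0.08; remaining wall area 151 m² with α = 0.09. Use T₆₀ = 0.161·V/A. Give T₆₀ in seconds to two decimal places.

0.81 s

Total absorption A = 192·0.49 + 192·0.29 + 114·0.68 + 96·0.08 + 151·0.09 = 248.55 m² sabins.
T₆₀ = 0.161 × 1248 / 248.55 = 0.808 s.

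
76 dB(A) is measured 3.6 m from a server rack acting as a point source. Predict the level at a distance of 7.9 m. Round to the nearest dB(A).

For a point source, L₂ = L₁ − 20·log₁₀(r₂/r₁).
L₂ = 76 − 20·log₁₀(7.9/3.6) = 76 − 6.826 = 69.17 dB(A).

69 dB(A)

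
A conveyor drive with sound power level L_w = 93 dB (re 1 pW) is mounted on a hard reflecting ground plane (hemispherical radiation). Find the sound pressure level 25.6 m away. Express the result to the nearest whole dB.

57 dB

The power spreads over a hemisphere of area 2π·r², so L_p = L_w − 10·log₁₀(2π·r²).
2π·r² = 4118 m², 10·log₁₀ of that is 36.147 dB.
L_p = 93 − 36.147 = 56.85 dB.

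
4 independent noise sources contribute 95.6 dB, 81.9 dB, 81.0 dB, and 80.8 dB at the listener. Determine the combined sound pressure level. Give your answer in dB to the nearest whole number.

For uncorrelated sources the intensities add, so convert each level to linear form, sum, and take 10·log₁₀ of the total.
Σ 10^(L/10) = 10^(95.6/10) + 10^(81.9/10) + 10^(81.0/10) + 10^(80.8/10) = 4.032e+09.
L_total = 10·log₁₀(4.032e+09) = 96.05 dB.

96 dB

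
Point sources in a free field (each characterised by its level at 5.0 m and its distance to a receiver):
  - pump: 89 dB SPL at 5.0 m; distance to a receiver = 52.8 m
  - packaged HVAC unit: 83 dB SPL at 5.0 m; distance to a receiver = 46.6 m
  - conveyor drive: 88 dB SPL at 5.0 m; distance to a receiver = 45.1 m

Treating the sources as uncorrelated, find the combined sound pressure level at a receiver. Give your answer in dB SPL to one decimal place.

72.3 dB SPL

Propagate each source to the receiver with L = L_ref − 20·log₁₀(r/r_ref), then add intensities.
pump: 89 − 20·log₁₀(52.8/5.0) = 89 − 20.47 = 68.53 dB SPL.
packaged HVAC unit: 83 − 20·log₁₀(46.6/5.0) = 83 − 19.39 = 63.61 dB SPL.
conveyor drive: 88 − 20·log₁₀(45.1/5.0) = 88 − 19.10 = 68.90 dB SPL.
Σ 10^(L/10) = 1.718e+07 → L_total = 10·log₁₀(1.718e+07) = 72.35 dB SPL.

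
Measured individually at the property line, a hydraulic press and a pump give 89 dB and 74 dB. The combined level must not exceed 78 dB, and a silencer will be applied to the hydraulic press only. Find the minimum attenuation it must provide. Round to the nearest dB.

13 dB

Fixed contribution from the other source: Σ 10^(L/10) = 10^(74/10) = 2.512e+07 (74.00 dB).
The limit corresponds to 10^(78/10) = 6.310e+07; subtracting the fixed part leaves 3.798e+07 for the hydraulic press, i.e. 75.80 dB.
Required insertion loss = 89 − 75.80 = 13.20 dB.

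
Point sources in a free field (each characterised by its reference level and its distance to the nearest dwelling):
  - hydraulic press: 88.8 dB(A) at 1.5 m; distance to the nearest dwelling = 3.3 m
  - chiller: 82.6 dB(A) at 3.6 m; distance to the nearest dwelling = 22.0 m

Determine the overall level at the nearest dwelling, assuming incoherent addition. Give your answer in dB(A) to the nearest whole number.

82 dB(A)

First find each source's level at the receiver (point-source: −20·log₁₀(r/r_ref)), then combine on an intensity basis.
hydraulic press: 88.8 − 20·log₁₀(3.3/1.5) = 88.8 − 6.85 = 81.95 dB(A).
chiller: 82.6 − 20·log₁₀(22.0/3.6) = 82.6 − 15.72 = 66.88 dB(A).
Σ 10^(L/10) = 1.616e+08 → L_total = 10·log₁₀(1.616e+08) = 82.08 dB(A).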